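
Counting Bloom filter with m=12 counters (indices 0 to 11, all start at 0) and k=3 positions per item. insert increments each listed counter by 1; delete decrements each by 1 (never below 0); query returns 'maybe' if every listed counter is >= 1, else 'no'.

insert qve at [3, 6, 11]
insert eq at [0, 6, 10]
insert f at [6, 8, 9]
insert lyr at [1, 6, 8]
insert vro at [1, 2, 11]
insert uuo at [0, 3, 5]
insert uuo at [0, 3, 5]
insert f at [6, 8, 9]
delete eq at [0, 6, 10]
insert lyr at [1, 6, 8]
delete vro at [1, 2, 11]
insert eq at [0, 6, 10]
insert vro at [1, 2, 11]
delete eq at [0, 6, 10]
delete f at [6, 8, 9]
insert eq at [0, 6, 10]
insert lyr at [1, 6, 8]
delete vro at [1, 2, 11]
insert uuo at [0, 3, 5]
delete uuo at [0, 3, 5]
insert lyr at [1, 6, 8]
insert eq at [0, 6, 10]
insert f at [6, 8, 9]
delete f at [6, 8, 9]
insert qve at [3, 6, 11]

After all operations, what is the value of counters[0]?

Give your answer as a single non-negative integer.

Step 1: insert qve at [3, 6, 11] -> counters=[0,0,0,1,0,0,1,0,0,0,0,1]
Step 2: insert eq at [0, 6, 10] -> counters=[1,0,0,1,0,0,2,0,0,0,1,1]
Step 3: insert f at [6, 8, 9] -> counters=[1,0,0,1,0,0,3,0,1,1,1,1]
Step 4: insert lyr at [1, 6, 8] -> counters=[1,1,0,1,0,0,4,0,2,1,1,1]
Step 5: insert vro at [1, 2, 11] -> counters=[1,2,1,1,0,0,4,0,2,1,1,2]
Step 6: insert uuo at [0, 3, 5] -> counters=[2,2,1,2,0,1,4,0,2,1,1,2]
Step 7: insert uuo at [0, 3, 5] -> counters=[3,2,1,3,0,2,4,0,2,1,1,2]
Step 8: insert f at [6, 8, 9] -> counters=[3,2,1,3,0,2,5,0,3,2,1,2]
Step 9: delete eq at [0, 6, 10] -> counters=[2,2,1,3,0,2,4,0,3,2,0,2]
Step 10: insert lyr at [1, 6, 8] -> counters=[2,3,1,3,0,2,5,0,4,2,0,2]
Step 11: delete vro at [1, 2, 11] -> counters=[2,2,0,3,0,2,5,0,4,2,0,1]
Step 12: insert eq at [0, 6, 10] -> counters=[3,2,0,3,0,2,6,0,4,2,1,1]
Step 13: insert vro at [1, 2, 11] -> counters=[3,3,1,3,0,2,6,0,4,2,1,2]
Step 14: delete eq at [0, 6, 10] -> counters=[2,3,1,3,0,2,5,0,4,2,0,2]
Step 15: delete f at [6, 8, 9] -> counters=[2,3,1,3,0,2,4,0,3,1,0,2]
Step 16: insert eq at [0, 6, 10] -> counters=[3,3,1,3,0,2,5,0,3,1,1,2]
Step 17: insert lyr at [1, 6, 8] -> counters=[3,4,1,3,0,2,6,0,4,1,1,2]
Step 18: delete vro at [1, 2, 11] -> counters=[3,3,0,3,0,2,6,0,4,1,1,1]
Step 19: insert uuo at [0, 3, 5] -> counters=[4,3,0,4,0,3,6,0,4,1,1,1]
Step 20: delete uuo at [0, 3, 5] -> counters=[3,3,0,3,0,2,6,0,4,1,1,1]
Step 21: insert lyr at [1, 6, 8] -> counters=[3,4,0,3,0,2,7,0,5,1,1,1]
Step 22: insert eq at [0, 6, 10] -> counters=[4,4,0,3,0,2,8,0,5,1,2,1]
Step 23: insert f at [6, 8, 9] -> counters=[4,4,0,3,0,2,9,0,6,2,2,1]
Step 24: delete f at [6, 8, 9] -> counters=[4,4,0,3,0,2,8,0,5,1,2,1]
Step 25: insert qve at [3, 6, 11] -> counters=[4,4,0,4,0,2,9,0,5,1,2,2]
Final counters=[4,4,0,4,0,2,9,0,5,1,2,2] -> counters[0]=4

Answer: 4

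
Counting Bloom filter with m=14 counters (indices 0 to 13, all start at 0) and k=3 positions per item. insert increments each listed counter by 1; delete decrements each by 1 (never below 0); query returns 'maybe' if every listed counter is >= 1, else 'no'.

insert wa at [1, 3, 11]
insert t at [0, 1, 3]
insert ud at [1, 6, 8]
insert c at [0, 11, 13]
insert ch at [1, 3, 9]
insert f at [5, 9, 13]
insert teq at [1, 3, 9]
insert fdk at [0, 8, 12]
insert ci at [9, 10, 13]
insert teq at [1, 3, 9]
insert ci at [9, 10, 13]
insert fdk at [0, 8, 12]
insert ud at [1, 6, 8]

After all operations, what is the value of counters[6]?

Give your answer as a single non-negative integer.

Answer: 2

Derivation:
Step 1: insert wa at [1, 3, 11] -> counters=[0,1,0,1,0,0,0,0,0,0,0,1,0,0]
Step 2: insert t at [0, 1, 3] -> counters=[1,2,0,2,0,0,0,0,0,0,0,1,0,0]
Step 3: insert ud at [1, 6, 8] -> counters=[1,3,0,2,0,0,1,0,1,0,0,1,0,0]
Step 4: insert c at [0, 11, 13] -> counters=[2,3,0,2,0,0,1,0,1,0,0,2,0,1]
Step 5: insert ch at [1, 3, 9] -> counters=[2,4,0,3,0,0,1,0,1,1,0,2,0,1]
Step 6: insert f at [5, 9, 13] -> counters=[2,4,0,3,0,1,1,0,1,2,0,2,0,2]
Step 7: insert teq at [1, 3, 9] -> counters=[2,5,0,4,0,1,1,0,1,3,0,2,0,2]
Step 8: insert fdk at [0, 8, 12] -> counters=[3,5,0,4,0,1,1,0,2,3,0,2,1,2]
Step 9: insert ci at [9, 10, 13] -> counters=[3,5,0,4,0,1,1,0,2,4,1,2,1,3]
Step 10: insert teq at [1, 3, 9] -> counters=[3,6,0,5,0,1,1,0,2,5,1,2,1,3]
Step 11: insert ci at [9, 10, 13] -> counters=[3,6,0,5,0,1,1,0,2,6,2,2,1,4]
Step 12: insert fdk at [0, 8, 12] -> counters=[4,6,0,5,0,1,1,0,3,6,2,2,2,4]
Step 13: insert ud at [1, 6, 8] -> counters=[4,7,0,5,0,1,2,0,4,6,2,2,2,4]
Final counters=[4,7,0,5,0,1,2,0,4,6,2,2,2,4] -> counters[6]=2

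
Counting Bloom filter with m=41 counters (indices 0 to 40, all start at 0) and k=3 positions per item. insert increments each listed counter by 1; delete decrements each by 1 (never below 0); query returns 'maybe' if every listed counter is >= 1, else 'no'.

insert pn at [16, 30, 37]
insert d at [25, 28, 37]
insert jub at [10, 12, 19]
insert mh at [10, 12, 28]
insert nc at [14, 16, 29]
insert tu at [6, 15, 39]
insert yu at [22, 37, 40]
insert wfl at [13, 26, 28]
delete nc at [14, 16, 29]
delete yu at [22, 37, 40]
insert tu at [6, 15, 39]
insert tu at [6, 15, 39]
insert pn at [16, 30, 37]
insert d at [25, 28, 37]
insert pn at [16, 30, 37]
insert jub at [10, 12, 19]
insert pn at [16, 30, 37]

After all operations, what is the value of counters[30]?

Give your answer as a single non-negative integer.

Step 1: insert pn at [16, 30, 37] -> counters=[0,0,0,0,0,0,0,0,0,0,0,0,0,0,0,0,1,0,0,0,0,0,0,0,0,0,0,0,0,0,1,0,0,0,0,0,0,1,0,0,0]
Step 2: insert d at [25, 28, 37] -> counters=[0,0,0,0,0,0,0,0,0,0,0,0,0,0,0,0,1,0,0,0,0,0,0,0,0,1,0,0,1,0,1,0,0,0,0,0,0,2,0,0,0]
Step 3: insert jub at [10, 12, 19] -> counters=[0,0,0,0,0,0,0,0,0,0,1,0,1,0,0,0,1,0,0,1,0,0,0,0,0,1,0,0,1,0,1,0,0,0,0,0,0,2,0,0,0]
Step 4: insert mh at [10, 12, 28] -> counters=[0,0,0,0,0,0,0,0,0,0,2,0,2,0,0,0,1,0,0,1,0,0,0,0,0,1,0,0,2,0,1,0,0,0,0,0,0,2,0,0,0]
Step 5: insert nc at [14, 16, 29] -> counters=[0,0,0,0,0,0,0,0,0,0,2,0,2,0,1,0,2,0,0,1,0,0,0,0,0,1,0,0,2,1,1,0,0,0,0,0,0,2,0,0,0]
Step 6: insert tu at [6, 15, 39] -> counters=[0,0,0,0,0,0,1,0,0,0,2,0,2,0,1,1,2,0,0,1,0,0,0,0,0,1,0,0,2,1,1,0,0,0,0,0,0,2,0,1,0]
Step 7: insert yu at [22, 37, 40] -> counters=[0,0,0,0,0,0,1,0,0,0,2,0,2,0,1,1,2,0,0,1,0,0,1,0,0,1,0,0,2,1,1,0,0,0,0,0,0,3,0,1,1]
Step 8: insert wfl at [13, 26, 28] -> counters=[0,0,0,0,0,0,1,0,0,0,2,0,2,1,1,1,2,0,0,1,0,0,1,0,0,1,1,0,3,1,1,0,0,0,0,0,0,3,0,1,1]
Step 9: delete nc at [14, 16, 29] -> counters=[0,0,0,0,0,0,1,0,0,0,2,0,2,1,0,1,1,0,0,1,0,0,1,0,0,1,1,0,3,0,1,0,0,0,0,0,0,3,0,1,1]
Step 10: delete yu at [22, 37, 40] -> counters=[0,0,0,0,0,0,1,0,0,0,2,0,2,1,0,1,1,0,0,1,0,0,0,0,0,1,1,0,3,0,1,0,0,0,0,0,0,2,0,1,0]
Step 11: insert tu at [6, 15, 39] -> counters=[0,0,0,0,0,0,2,0,0,0,2,0,2,1,0,2,1,0,0,1,0,0,0,0,0,1,1,0,3,0,1,0,0,0,0,0,0,2,0,2,0]
Step 12: insert tu at [6, 15, 39] -> counters=[0,0,0,0,0,0,3,0,0,0,2,0,2,1,0,3,1,0,0,1,0,0,0,0,0,1,1,0,3,0,1,0,0,0,0,0,0,2,0,3,0]
Step 13: insert pn at [16, 30, 37] -> counters=[0,0,0,0,0,0,3,0,0,0,2,0,2,1,0,3,2,0,0,1,0,0,0,0,0,1,1,0,3,0,2,0,0,0,0,0,0,3,0,3,0]
Step 14: insert d at [25, 28, 37] -> counters=[0,0,0,0,0,0,3,0,0,0,2,0,2,1,0,3,2,0,0,1,0,0,0,0,0,2,1,0,4,0,2,0,0,0,0,0,0,4,0,3,0]
Step 15: insert pn at [16, 30, 37] -> counters=[0,0,0,0,0,0,3,0,0,0,2,0,2,1,0,3,3,0,0,1,0,0,0,0,0,2,1,0,4,0,3,0,0,0,0,0,0,5,0,3,0]
Step 16: insert jub at [10, 12, 19] -> counters=[0,0,0,0,0,0,3,0,0,0,3,0,3,1,0,3,3,0,0,2,0,0,0,0,0,2,1,0,4,0,3,0,0,0,0,0,0,5,0,3,0]
Step 17: insert pn at [16, 30, 37] -> counters=[0,0,0,0,0,0,3,0,0,0,3,0,3,1,0,3,4,0,0,2,0,0,0,0,0,2,1,0,4,0,4,0,0,0,0,0,0,6,0,3,0]
Final counters=[0,0,0,0,0,0,3,0,0,0,3,0,3,1,0,3,4,0,0,2,0,0,0,0,0,2,1,0,4,0,4,0,0,0,0,0,0,6,0,3,0] -> counters[30]=4

Answer: 4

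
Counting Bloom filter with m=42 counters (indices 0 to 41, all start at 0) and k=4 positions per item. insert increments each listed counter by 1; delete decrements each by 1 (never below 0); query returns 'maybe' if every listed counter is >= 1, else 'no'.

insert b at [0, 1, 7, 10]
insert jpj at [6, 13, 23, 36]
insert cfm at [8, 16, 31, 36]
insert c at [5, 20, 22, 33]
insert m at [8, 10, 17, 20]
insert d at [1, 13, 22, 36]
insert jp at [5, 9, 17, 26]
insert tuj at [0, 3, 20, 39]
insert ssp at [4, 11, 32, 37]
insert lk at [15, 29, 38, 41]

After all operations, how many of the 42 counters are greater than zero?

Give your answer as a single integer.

Answer: 28

Derivation:
Step 1: insert b at [0, 1, 7, 10] -> counters=[1,1,0,0,0,0,0,1,0,0,1,0,0,0,0,0,0,0,0,0,0,0,0,0,0,0,0,0,0,0,0,0,0,0,0,0,0,0,0,0,0,0]
Step 2: insert jpj at [6, 13, 23, 36] -> counters=[1,1,0,0,0,0,1,1,0,0,1,0,0,1,0,0,0,0,0,0,0,0,0,1,0,0,0,0,0,0,0,0,0,0,0,0,1,0,0,0,0,0]
Step 3: insert cfm at [8, 16, 31, 36] -> counters=[1,1,0,0,0,0,1,1,1,0,1,0,0,1,0,0,1,0,0,0,0,0,0,1,0,0,0,0,0,0,0,1,0,0,0,0,2,0,0,0,0,0]
Step 4: insert c at [5, 20, 22, 33] -> counters=[1,1,0,0,0,1,1,1,1,0,1,0,0,1,0,0,1,0,0,0,1,0,1,1,0,0,0,0,0,0,0,1,0,1,0,0,2,0,0,0,0,0]
Step 5: insert m at [8, 10, 17, 20] -> counters=[1,1,0,0,0,1,1,1,2,0,2,0,0,1,0,0,1,1,0,0,2,0,1,1,0,0,0,0,0,0,0,1,0,1,0,0,2,0,0,0,0,0]
Step 6: insert d at [1, 13, 22, 36] -> counters=[1,2,0,0,0,1,1,1,2,0,2,0,0,2,0,0,1,1,0,0,2,0,2,1,0,0,0,0,0,0,0,1,0,1,0,0,3,0,0,0,0,0]
Step 7: insert jp at [5, 9, 17, 26] -> counters=[1,2,0,0,0,2,1,1,2,1,2,0,0,2,0,0,1,2,0,0,2,0,2,1,0,0,1,0,0,0,0,1,0,1,0,0,3,0,0,0,0,0]
Step 8: insert tuj at [0, 3, 20, 39] -> counters=[2,2,0,1,0,2,1,1,2,1,2,0,0,2,0,0,1,2,0,0,3,0,2,1,0,0,1,0,0,0,0,1,0,1,0,0,3,0,0,1,0,0]
Step 9: insert ssp at [4, 11, 32, 37] -> counters=[2,2,0,1,1,2,1,1,2,1,2,1,0,2,0,0,1,2,0,0,3,0,2,1,0,0,1,0,0,0,0,1,1,1,0,0,3,1,0,1,0,0]
Step 10: insert lk at [15, 29, 38, 41] -> counters=[2,2,0,1,1,2,1,1,2,1,2,1,0,2,0,1,1,2,0,0,3,0,2,1,0,0,1,0,0,1,0,1,1,1,0,0,3,1,1,1,0,1]
Final counters=[2,2,0,1,1,2,1,1,2,1,2,1,0,2,0,1,1,2,0,0,3,0,2,1,0,0,1,0,0,1,0,1,1,1,0,0,3,1,1,1,0,1] -> 28 nonzero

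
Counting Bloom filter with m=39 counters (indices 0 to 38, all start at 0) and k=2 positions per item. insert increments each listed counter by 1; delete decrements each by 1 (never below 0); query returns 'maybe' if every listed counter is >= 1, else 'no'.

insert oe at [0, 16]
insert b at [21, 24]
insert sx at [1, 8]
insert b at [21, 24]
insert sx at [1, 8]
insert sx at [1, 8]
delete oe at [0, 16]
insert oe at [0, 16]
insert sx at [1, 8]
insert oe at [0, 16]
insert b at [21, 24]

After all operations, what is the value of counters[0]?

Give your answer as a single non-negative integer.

Answer: 2

Derivation:
Step 1: insert oe at [0, 16] -> counters=[1,0,0,0,0,0,0,0,0,0,0,0,0,0,0,0,1,0,0,0,0,0,0,0,0,0,0,0,0,0,0,0,0,0,0,0,0,0,0]
Step 2: insert b at [21, 24] -> counters=[1,0,0,0,0,0,0,0,0,0,0,0,0,0,0,0,1,0,0,0,0,1,0,0,1,0,0,0,0,0,0,0,0,0,0,0,0,0,0]
Step 3: insert sx at [1, 8] -> counters=[1,1,0,0,0,0,0,0,1,0,0,0,0,0,0,0,1,0,0,0,0,1,0,0,1,0,0,0,0,0,0,0,0,0,0,0,0,0,0]
Step 4: insert b at [21, 24] -> counters=[1,1,0,0,0,0,0,0,1,0,0,0,0,0,0,0,1,0,0,0,0,2,0,0,2,0,0,0,0,0,0,0,0,0,0,0,0,0,0]
Step 5: insert sx at [1, 8] -> counters=[1,2,0,0,0,0,0,0,2,0,0,0,0,0,0,0,1,0,0,0,0,2,0,0,2,0,0,0,0,0,0,0,0,0,0,0,0,0,0]
Step 6: insert sx at [1, 8] -> counters=[1,3,0,0,0,0,0,0,3,0,0,0,0,0,0,0,1,0,0,0,0,2,0,0,2,0,0,0,0,0,0,0,0,0,0,0,0,0,0]
Step 7: delete oe at [0, 16] -> counters=[0,3,0,0,0,0,0,0,3,0,0,0,0,0,0,0,0,0,0,0,0,2,0,0,2,0,0,0,0,0,0,0,0,0,0,0,0,0,0]
Step 8: insert oe at [0, 16] -> counters=[1,3,0,0,0,0,0,0,3,0,0,0,0,0,0,0,1,0,0,0,0,2,0,0,2,0,0,0,0,0,0,0,0,0,0,0,0,0,0]
Step 9: insert sx at [1, 8] -> counters=[1,4,0,0,0,0,0,0,4,0,0,0,0,0,0,0,1,0,0,0,0,2,0,0,2,0,0,0,0,0,0,0,0,0,0,0,0,0,0]
Step 10: insert oe at [0, 16] -> counters=[2,4,0,0,0,0,0,0,4,0,0,0,0,0,0,0,2,0,0,0,0,2,0,0,2,0,0,0,0,0,0,0,0,0,0,0,0,0,0]
Step 11: insert b at [21, 24] -> counters=[2,4,0,0,0,0,0,0,4,0,0,0,0,0,0,0,2,0,0,0,0,3,0,0,3,0,0,0,0,0,0,0,0,0,0,0,0,0,0]
Final counters=[2,4,0,0,0,0,0,0,4,0,0,0,0,0,0,0,2,0,0,0,0,3,0,0,3,0,0,0,0,0,0,0,0,0,0,0,0,0,0] -> counters[0]=2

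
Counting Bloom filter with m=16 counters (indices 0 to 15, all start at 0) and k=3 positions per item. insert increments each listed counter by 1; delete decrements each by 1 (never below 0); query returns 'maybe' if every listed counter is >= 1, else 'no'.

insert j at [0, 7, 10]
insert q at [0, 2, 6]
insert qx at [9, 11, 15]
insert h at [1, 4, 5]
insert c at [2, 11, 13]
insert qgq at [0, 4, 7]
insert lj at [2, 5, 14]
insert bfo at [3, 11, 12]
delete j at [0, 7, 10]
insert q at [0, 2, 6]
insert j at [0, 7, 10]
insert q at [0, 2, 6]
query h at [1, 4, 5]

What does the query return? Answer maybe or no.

Answer: maybe

Derivation:
Step 1: insert j at [0, 7, 10] -> counters=[1,0,0,0,0,0,0,1,0,0,1,0,0,0,0,0]
Step 2: insert q at [0, 2, 6] -> counters=[2,0,1,0,0,0,1,1,0,0,1,0,0,0,0,0]
Step 3: insert qx at [9, 11, 15] -> counters=[2,0,1,0,0,0,1,1,0,1,1,1,0,0,0,1]
Step 4: insert h at [1, 4, 5] -> counters=[2,1,1,0,1,1,1,1,0,1,1,1,0,0,0,1]
Step 5: insert c at [2, 11, 13] -> counters=[2,1,2,0,1,1,1,1,0,1,1,2,0,1,0,1]
Step 6: insert qgq at [0, 4, 7] -> counters=[3,1,2,0,2,1,1,2,0,1,1,2,0,1,0,1]
Step 7: insert lj at [2, 5, 14] -> counters=[3,1,3,0,2,2,1,2,0,1,1,2,0,1,1,1]
Step 8: insert bfo at [3, 11, 12] -> counters=[3,1,3,1,2,2,1,2,0,1,1,3,1,1,1,1]
Step 9: delete j at [0, 7, 10] -> counters=[2,1,3,1,2,2,1,1,0,1,0,3,1,1,1,1]
Step 10: insert q at [0, 2, 6] -> counters=[3,1,4,1,2,2,2,1,0,1,0,3,1,1,1,1]
Step 11: insert j at [0, 7, 10] -> counters=[4,1,4,1,2,2,2,2,0,1,1,3,1,1,1,1]
Step 12: insert q at [0, 2, 6] -> counters=[5,1,5,1,2,2,3,2,0,1,1,3,1,1,1,1]
Query h: check counters[1]=1 counters[4]=2 counters[5]=2 -> maybe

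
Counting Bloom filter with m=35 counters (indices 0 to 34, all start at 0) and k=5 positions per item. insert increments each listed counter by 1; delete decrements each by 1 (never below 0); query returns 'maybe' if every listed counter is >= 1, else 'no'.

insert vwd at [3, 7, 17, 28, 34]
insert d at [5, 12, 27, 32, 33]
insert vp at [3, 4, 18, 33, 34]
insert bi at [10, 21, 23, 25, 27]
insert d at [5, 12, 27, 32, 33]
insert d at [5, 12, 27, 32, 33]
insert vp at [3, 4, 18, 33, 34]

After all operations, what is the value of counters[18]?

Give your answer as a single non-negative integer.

Step 1: insert vwd at [3, 7, 17, 28, 34] -> counters=[0,0,0,1,0,0,0,1,0,0,0,0,0,0,0,0,0,1,0,0,0,0,0,0,0,0,0,0,1,0,0,0,0,0,1]
Step 2: insert d at [5, 12, 27, 32, 33] -> counters=[0,0,0,1,0,1,0,1,0,0,0,0,1,0,0,0,0,1,0,0,0,0,0,0,0,0,0,1,1,0,0,0,1,1,1]
Step 3: insert vp at [3, 4, 18, 33, 34] -> counters=[0,0,0,2,1,1,0,1,0,0,0,0,1,0,0,0,0,1,1,0,0,0,0,0,0,0,0,1,1,0,0,0,1,2,2]
Step 4: insert bi at [10, 21, 23, 25, 27] -> counters=[0,0,0,2,1,1,0,1,0,0,1,0,1,0,0,0,0,1,1,0,0,1,0,1,0,1,0,2,1,0,0,0,1,2,2]
Step 5: insert d at [5, 12, 27, 32, 33] -> counters=[0,0,0,2,1,2,0,1,0,0,1,0,2,0,0,0,0,1,1,0,0,1,0,1,0,1,0,3,1,0,0,0,2,3,2]
Step 6: insert d at [5, 12, 27, 32, 33] -> counters=[0,0,0,2,1,3,0,1,0,0,1,0,3,0,0,0,0,1,1,0,0,1,0,1,0,1,0,4,1,0,0,0,3,4,2]
Step 7: insert vp at [3, 4, 18, 33, 34] -> counters=[0,0,0,3,2,3,0,1,0,0,1,0,3,0,0,0,0,1,2,0,0,1,0,1,0,1,0,4,1,0,0,0,3,5,3]
Final counters=[0,0,0,3,2,3,0,1,0,0,1,0,3,0,0,0,0,1,2,0,0,1,0,1,0,1,0,4,1,0,0,0,3,5,3] -> counters[18]=2

Answer: 2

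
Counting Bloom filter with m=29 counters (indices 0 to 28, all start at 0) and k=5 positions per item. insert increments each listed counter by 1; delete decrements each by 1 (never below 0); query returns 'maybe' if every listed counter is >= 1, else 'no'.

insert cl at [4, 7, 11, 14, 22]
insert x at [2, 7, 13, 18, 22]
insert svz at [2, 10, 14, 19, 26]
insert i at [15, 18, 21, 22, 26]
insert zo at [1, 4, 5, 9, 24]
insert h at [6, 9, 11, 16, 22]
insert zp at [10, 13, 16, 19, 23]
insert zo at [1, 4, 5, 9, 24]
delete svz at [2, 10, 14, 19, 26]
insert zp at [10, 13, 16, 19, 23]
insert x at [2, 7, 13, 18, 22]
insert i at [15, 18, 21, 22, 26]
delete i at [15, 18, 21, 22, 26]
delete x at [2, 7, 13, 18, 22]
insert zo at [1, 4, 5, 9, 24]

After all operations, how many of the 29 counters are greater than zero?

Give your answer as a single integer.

Answer: 20

Derivation:
Step 1: insert cl at [4, 7, 11, 14, 22] -> counters=[0,0,0,0,1,0,0,1,0,0,0,1,0,0,1,0,0,0,0,0,0,0,1,0,0,0,0,0,0]
Step 2: insert x at [2, 7, 13, 18, 22] -> counters=[0,0,1,0,1,0,0,2,0,0,0,1,0,1,1,0,0,0,1,0,0,0,2,0,0,0,0,0,0]
Step 3: insert svz at [2, 10, 14, 19, 26] -> counters=[0,0,2,0,1,0,0,2,0,0,1,1,0,1,2,0,0,0,1,1,0,0,2,0,0,0,1,0,0]
Step 4: insert i at [15, 18, 21, 22, 26] -> counters=[0,0,2,0,1,0,0,2,0,0,1,1,0,1,2,1,0,0,2,1,0,1,3,0,0,0,2,0,0]
Step 5: insert zo at [1, 4, 5, 9, 24] -> counters=[0,1,2,0,2,1,0,2,0,1,1,1,0,1,2,1,0,0,2,1,0,1,3,0,1,0,2,0,0]
Step 6: insert h at [6, 9, 11, 16, 22] -> counters=[0,1,2,0,2,1,1,2,0,2,1,2,0,1,2,1,1,0,2,1,0,1,4,0,1,0,2,0,0]
Step 7: insert zp at [10, 13, 16, 19, 23] -> counters=[0,1,2,0,2,1,1,2,0,2,2,2,0,2,2,1,2,0,2,2,0,1,4,1,1,0,2,0,0]
Step 8: insert zo at [1, 4, 5, 9, 24] -> counters=[0,2,2,0,3,2,1,2,0,3,2,2,0,2,2,1,2,0,2,2,0,1,4,1,2,0,2,0,0]
Step 9: delete svz at [2, 10, 14, 19, 26] -> counters=[0,2,1,0,3,2,1,2,0,3,1,2,0,2,1,1,2,0,2,1,0,1,4,1,2,0,1,0,0]
Step 10: insert zp at [10, 13, 16, 19, 23] -> counters=[0,2,1,0,3,2,1,2,0,3,2,2,0,3,1,1,3,0,2,2,0,1,4,2,2,0,1,0,0]
Step 11: insert x at [2, 7, 13, 18, 22] -> counters=[0,2,2,0,3,2,1,3,0,3,2,2,0,4,1,1,3,0,3,2,0,1,5,2,2,0,1,0,0]
Step 12: insert i at [15, 18, 21, 22, 26] -> counters=[0,2,2,0,3,2,1,3,0,3,2,2,0,4,1,2,3,0,4,2,0,2,6,2,2,0,2,0,0]
Step 13: delete i at [15, 18, 21, 22, 26] -> counters=[0,2,2,0,3,2,1,3,0,3,2,2,0,4,1,1,3,0,3,2,0,1,5,2,2,0,1,0,0]
Step 14: delete x at [2, 7, 13, 18, 22] -> counters=[0,2,1,0,3,2,1,2,0,3,2,2,0,3,1,1,3,0,2,2,0,1,4,2,2,0,1,0,0]
Step 15: insert zo at [1, 4, 5, 9, 24] -> counters=[0,3,1,0,4,3,1,2,0,4,2,2,0,3,1,1,3,0,2,2,0,1,4,2,3,0,1,0,0]
Final counters=[0,3,1,0,4,3,1,2,0,4,2,2,0,3,1,1,3,0,2,2,0,1,4,2,3,0,1,0,0] -> 20 nonzero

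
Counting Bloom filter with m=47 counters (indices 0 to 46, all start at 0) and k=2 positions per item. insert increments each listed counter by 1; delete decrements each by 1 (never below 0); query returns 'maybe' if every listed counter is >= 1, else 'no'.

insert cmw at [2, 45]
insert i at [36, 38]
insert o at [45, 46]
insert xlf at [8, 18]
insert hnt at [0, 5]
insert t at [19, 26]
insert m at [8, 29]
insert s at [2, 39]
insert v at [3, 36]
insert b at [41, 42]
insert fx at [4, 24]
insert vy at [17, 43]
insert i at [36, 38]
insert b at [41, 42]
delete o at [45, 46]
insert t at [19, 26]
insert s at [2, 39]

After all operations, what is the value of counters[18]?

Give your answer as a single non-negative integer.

Answer: 1

Derivation:
Step 1: insert cmw at [2, 45] -> counters=[0,0,1,0,0,0,0,0,0,0,0,0,0,0,0,0,0,0,0,0,0,0,0,0,0,0,0,0,0,0,0,0,0,0,0,0,0,0,0,0,0,0,0,0,0,1,0]
Step 2: insert i at [36, 38] -> counters=[0,0,1,0,0,0,0,0,0,0,0,0,0,0,0,0,0,0,0,0,0,0,0,0,0,0,0,0,0,0,0,0,0,0,0,0,1,0,1,0,0,0,0,0,0,1,0]
Step 3: insert o at [45, 46] -> counters=[0,0,1,0,0,0,0,0,0,0,0,0,0,0,0,0,0,0,0,0,0,0,0,0,0,0,0,0,0,0,0,0,0,0,0,0,1,0,1,0,0,0,0,0,0,2,1]
Step 4: insert xlf at [8, 18] -> counters=[0,0,1,0,0,0,0,0,1,0,0,0,0,0,0,0,0,0,1,0,0,0,0,0,0,0,0,0,0,0,0,0,0,0,0,0,1,0,1,0,0,0,0,0,0,2,1]
Step 5: insert hnt at [0, 5] -> counters=[1,0,1,0,0,1,0,0,1,0,0,0,0,0,0,0,0,0,1,0,0,0,0,0,0,0,0,0,0,0,0,0,0,0,0,0,1,0,1,0,0,0,0,0,0,2,1]
Step 6: insert t at [19, 26] -> counters=[1,0,1,0,0,1,0,0,1,0,0,0,0,0,0,0,0,0,1,1,0,0,0,0,0,0,1,0,0,0,0,0,0,0,0,0,1,0,1,0,0,0,0,0,0,2,1]
Step 7: insert m at [8, 29] -> counters=[1,0,1,0,0,1,0,0,2,0,0,0,0,0,0,0,0,0,1,1,0,0,0,0,0,0,1,0,0,1,0,0,0,0,0,0,1,0,1,0,0,0,0,0,0,2,1]
Step 8: insert s at [2, 39] -> counters=[1,0,2,0,0,1,0,0,2,0,0,0,0,0,0,0,0,0,1,1,0,0,0,0,0,0,1,0,0,1,0,0,0,0,0,0,1,0,1,1,0,0,0,0,0,2,1]
Step 9: insert v at [3, 36] -> counters=[1,0,2,1,0,1,0,0,2,0,0,0,0,0,0,0,0,0,1,1,0,0,0,0,0,0,1,0,0,1,0,0,0,0,0,0,2,0,1,1,0,0,0,0,0,2,1]
Step 10: insert b at [41, 42] -> counters=[1,0,2,1,0,1,0,0,2,0,0,0,0,0,0,0,0,0,1,1,0,0,0,0,0,0,1,0,0,1,0,0,0,0,0,0,2,0,1,1,0,1,1,0,0,2,1]
Step 11: insert fx at [4, 24] -> counters=[1,0,2,1,1,1,0,0,2,0,0,0,0,0,0,0,0,0,1,1,0,0,0,0,1,0,1,0,0,1,0,0,0,0,0,0,2,0,1,1,0,1,1,0,0,2,1]
Step 12: insert vy at [17, 43] -> counters=[1,0,2,1,1,1,0,0,2,0,0,0,0,0,0,0,0,1,1,1,0,0,0,0,1,0,1,0,0,1,0,0,0,0,0,0,2,0,1,1,0,1,1,1,0,2,1]
Step 13: insert i at [36, 38] -> counters=[1,0,2,1,1,1,0,0,2,0,0,0,0,0,0,0,0,1,1,1,0,0,0,0,1,0,1,0,0,1,0,0,0,0,0,0,3,0,2,1,0,1,1,1,0,2,1]
Step 14: insert b at [41, 42] -> counters=[1,0,2,1,1,1,0,0,2,0,0,0,0,0,0,0,0,1,1,1,0,0,0,0,1,0,1,0,0,1,0,0,0,0,0,0,3,0,2,1,0,2,2,1,0,2,1]
Step 15: delete o at [45, 46] -> counters=[1,0,2,1,1,1,0,0,2,0,0,0,0,0,0,0,0,1,1,1,0,0,0,0,1,0,1,0,0,1,0,0,0,0,0,0,3,0,2,1,0,2,2,1,0,1,0]
Step 16: insert t at [19, 26] -> counters=[1,0,2,1,1,1,0,0,2,0,0,0,0,0,0,0,0,1,1,2,0,0,0,0,1,0,2,0,0,1,0,0,0,0,0,0,3,0,2,1,0,2,2,1,0,1,0]
Step 17: insert s at [2, 39] -> counters=[1,0,3,1,1,1,0,0,2,0,0,0,0,0,0,0,0,1,1,2,0,0,0,0,1,0,2,0,0,1,0,0,0,0,0,0,3,0,2,2,0,2,2,1,0,1,0]
Final counters=[1,0,3,1,1,1,0,0,2,0,0,0,0,0,0,0,0,1,1,2,0,0,0,0,1,0,2,0,0,1,0,0,0,0,0,0,3,0,2,2,0,2,2,1,0,1,0] -> counters[18]=1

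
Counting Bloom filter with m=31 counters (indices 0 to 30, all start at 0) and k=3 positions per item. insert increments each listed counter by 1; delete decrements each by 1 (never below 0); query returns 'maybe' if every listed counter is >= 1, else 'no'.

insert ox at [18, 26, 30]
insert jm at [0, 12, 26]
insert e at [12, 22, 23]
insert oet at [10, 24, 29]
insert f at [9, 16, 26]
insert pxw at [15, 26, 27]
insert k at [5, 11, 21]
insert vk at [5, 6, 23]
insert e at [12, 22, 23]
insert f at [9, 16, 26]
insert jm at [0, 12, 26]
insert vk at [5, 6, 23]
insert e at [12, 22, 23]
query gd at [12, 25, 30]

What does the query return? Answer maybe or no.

Answer: no

Derivation:
Step 1: insert ox at [18, 26, 30] -> counters=[0,0,0,0,0,0,0,0,0,0,0,0,0,0,0,0,0,0,1,0,0,0,0,0,0,0,1,0,0,0,1]
Step 2: insert jm at [0, 12, 26] -> counters=[1,0,0,0,0,0,0,0,0,0,0,0,1,0,0,0,0,0,1,0,0,0,0,0,0,0,2,0,0,0,1]
Step 3: insert e at [12, 22, 23] -> counters=[1,0,0,0,0,0,0,0,0,0,0,0,2,0,0,0,0,0,1,0,0,0,1,1,0,0,2,0,0,0,1]
Step 4: insert oet at [10, 24, 29] -> counters=[1,0,0,0,0,0,0,0,0,0,1,0,2,0,0,0,0,0,1,0,0,0,1,1,1,0,2,0,0,1,1]
Step 5: insert f at [9, 16, 26] -> counters=[1,0,0,0,0,0,0,0,0,1,1,0,2,0,0,0,1,0,1,0,0,0,1,1,1,0,3,0,0,1,1]
Step 6: insert pxw at [15, 26, 27] -> counters=[1,0,0,0,0,0,0,0,0,1,1,0,2,0,0,1,1,0,1,0,0,0,1,1,1,0,4,1,0,1,1]
Step 7: insert k at [5, 11, 21] -> counters=[1,0,0,0,0,1,0,0,0,1,1,1,2,0,0,1,1,0,1,0,0,1,1,1,1,0,4,1,0,1,1]
Step 8: insert vk at [5, 6, 23] -> counters=[1,0,0,0,0,2,1,0,0,1,1,1,2,0,0,1,1,0,1,0,0,1,1,2,1,0,4,1,0,1,1]
Step 9: insert e at [12, 22, 23] -> counters=[1,0,0,0,0,2,1,0,0,1,1,1,3,0,0,1,1,0,1,0,0,1,2,3,1,0,4,1,0,1,1]
Step 10: insert f at [9, 16, 26] -> counters=[1,0,0,0,0,2,1,0,0,2,1,1,3,0,0,1,2,0,1,0,0,1,2,3,1,0,5,1,0,1,1]
Step 11: insert jm at [0, 12, 26] -> counters=[2,0,0,0,0,2,1,0,0,2,1,1,4,0,0,1,2,0,1,0,0,1,2,3,1,0,6,1,0,1,1]
Step 12: insert vk at [5, 6, 23] -> counters=[2,0,0,0,0,3,2,0,0,2,1,1,4,0,0,1,2,0,1,0,0,1,2,4,1,0,6,1,0,1,1]
Step 13: insert e at [12, 22, 23] -> counters=[2,0,0,0,0,3,2,0,0,2,1,1,5,0,0,1,2,0,1,0,0,1,3,5,1,0,6,1,0,1,1]
Query gd: check counters[12]=5 counters[25]=0 counters[30]=1 -> no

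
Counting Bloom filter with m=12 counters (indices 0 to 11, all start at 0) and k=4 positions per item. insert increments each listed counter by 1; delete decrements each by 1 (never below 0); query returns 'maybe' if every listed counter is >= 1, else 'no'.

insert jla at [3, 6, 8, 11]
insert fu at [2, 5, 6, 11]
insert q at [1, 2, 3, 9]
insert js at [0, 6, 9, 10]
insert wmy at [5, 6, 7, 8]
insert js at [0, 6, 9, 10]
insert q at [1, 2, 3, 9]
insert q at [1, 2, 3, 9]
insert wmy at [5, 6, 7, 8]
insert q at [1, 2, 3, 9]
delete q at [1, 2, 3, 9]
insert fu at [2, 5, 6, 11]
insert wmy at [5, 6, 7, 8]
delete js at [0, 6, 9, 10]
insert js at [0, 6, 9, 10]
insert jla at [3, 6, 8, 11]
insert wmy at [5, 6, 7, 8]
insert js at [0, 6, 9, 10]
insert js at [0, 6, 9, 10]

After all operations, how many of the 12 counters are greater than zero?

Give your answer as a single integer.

Answer: 11

Derivation:
Step 1: insert jla at [3, 6, 8, 11] -> counters=[0,0,0,1,0,0,1,0,1,0,0,1]
Step 2: insert fu at [2, 5, 6, 11] -> counters=[0,0,1,1,0,1,2,0,1,0,0,2]
Step 3: insert q at [1, 2, 3, 9] -> counters=[0,1,2,2,0,1,2,0,1,1,0,2]
Step 4: insert js at [0, 6, 9, 10] -> counters=[1,1,2,2,0,1,3,0,1,2,1,2]
Step 5: insert wmy at [5, 6, 7, 8] -> counters=[1,1,2,2,0,2,4,1,2,2,1,2]
Step 6: insert js at [0, 6, 9, 10] -> counters=[2,1,2,2,0,2,5,1,2,3,2,2]
Step 7: insert q at [1, 2, 3, 9] -> counters=[2,2,3,3,0,2,5,1,2,4,2,2]
Step 8: insert q at [1, 2, 3, 9] -> counters=[2,3,4,4,0,2,5,1,2,5,2,2]
Step 9: insert wmy at [5, 6, 7, 8] -> counters=[2,3,4,4,0,3,6,2,3,5,2,2]
Step 10: insert q at [1, 2, 3, 9] -> counters=[2,4,5,5,0,3,6,2,3,6,2,2]
Step 11: delete q at [1, 2, 3, 9] -> counters=[2,3,4,4,0,3,6,2,3,5,2,2]
Step 12: insert fu at [2, 5, 6, 11] -> counters=[2,3,5,4,0,4,7,2,3,5,2,3]
Step 13: insert wmy at [5, 6, 7, 8] -> counters=[2,3,5,4,0,5,8,3,4,5,2,3]
Step 14: delete js at [0, 6, 9, 10] -> counters=[1,3,5,4,0,5,7,3,4,4,1,3]
Step 15: insert js at [0, 6, 9, 10] -> counters=[2,3,5,4,0,5,8,3,4,5,2,3]
Step 16: insert jla at [3, 6, 8, 11] -> counters=[2,3,5,5,0,5,9,3,5,5,2,4]
Step 17: insert wmy at [5, 6, 7, 8] -> counters=[2,3,5,5,0,6,10,4,6,5,2,4]
Step 18: insert js at [0, 6, 9, 10] -> counters=[3,3,5,5,0,6,11,4,6,6,3,4]
Step 19: insert js at [0, 6, 9, 10] -> counters=[4,3,5,5,0,6,12,4,6,7,4,4]
Final counters=[4,3,5,5,0,6,12,4,6,7,4,4] -> 11 nonzero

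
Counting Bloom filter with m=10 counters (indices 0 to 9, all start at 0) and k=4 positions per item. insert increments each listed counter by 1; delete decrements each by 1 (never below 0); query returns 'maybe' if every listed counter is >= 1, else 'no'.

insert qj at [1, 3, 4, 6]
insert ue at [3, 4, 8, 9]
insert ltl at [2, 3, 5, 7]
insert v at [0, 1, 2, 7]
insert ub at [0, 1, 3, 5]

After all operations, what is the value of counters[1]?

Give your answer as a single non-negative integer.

Step 1: insert qj at [1, 3, 4, 6] -> counters=[0,1,0,1,1,0,1,0,0,0]
Step 2: insert ue at [3, 4, 8, 9] -> counters=[0,1,0,2,2,0,1,0,1,1]
Step 3: insert ltl at [2, 3, 5, 7] -> counters=[0,1,1,3,2,1,1,1,1,1]
Step 4: insert v at [0, 1, 2, 7] -> counters=[1,2,2,3,2,1,1,2,1,1]
Step 5: insert ub at [0, 1, 3, 5] -> counters=[2,3,2,4,2,2,1,2,1,1]
Final counters=[2,3,2,4,2,2,1,2,1,1] -> counters[1]=3

Answer: 3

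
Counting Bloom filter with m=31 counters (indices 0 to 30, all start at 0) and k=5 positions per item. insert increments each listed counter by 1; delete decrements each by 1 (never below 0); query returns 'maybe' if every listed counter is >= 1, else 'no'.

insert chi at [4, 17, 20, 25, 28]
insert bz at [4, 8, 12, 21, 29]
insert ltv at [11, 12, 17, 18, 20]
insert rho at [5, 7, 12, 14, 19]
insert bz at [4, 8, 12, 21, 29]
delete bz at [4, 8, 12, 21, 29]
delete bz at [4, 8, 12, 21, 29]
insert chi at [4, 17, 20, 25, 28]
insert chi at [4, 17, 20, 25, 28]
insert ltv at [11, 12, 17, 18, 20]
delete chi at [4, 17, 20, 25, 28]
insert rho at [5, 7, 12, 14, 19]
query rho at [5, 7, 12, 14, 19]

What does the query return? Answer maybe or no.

Answer: maybe

Derivation:
Step 1: insert chi at [4, 17, 20, 25, 28] -> counters=[0,0,0,0,1,0,0,0,0,0,0,0,0,0,0,0,0,1,0,0,1,0,0,0,0,1,0,0,1,0,0]
Step 2: insert bz at [4, 8, 12, 21, 29] -> counters=[0,0,0,0,2,0,0,0,1,0,0,0,1,0,0,0,0,1,0,0,1,1,0,0,0,1,0,0,1,1,0]
Step 3: insert ltv at [11, 12, 17, 18, 20] -> counters=[0,0,0,0,2,0,0,0,1,0,0,1,2,0,0,0,0,2,1,0,2,1,0,0,0,1,0,0,1,1,0]
Step 4: insert rho at [5, 7, 12, 14, 19] -> counters=[0,0,0,0,2,1,0,1,1,0,0,1,3,0,1,0,0,2,1,1,2,1,0,0,0,1,0,0,1,1,0]
Step 5: insert bz at [4, 8, 12, 21, 29] -> counters=[0,0,0,0,3,1,0,1,2,0,0,1,4,0,1,0,0,2,1,1,2,2,0,0,0,1,0,0,1,2,0]
Step 6: delete bz at [4, 8, 12, 21, 29] -> counters=[0,0,0,0,2,1,0,1,1,0,0,1,3,0,1,0,0,2,1,1,2,1,0,0,0,1,0,0,1,1,0]
Step 7: delete bz at [4, 8, 12, 21, 29] -> counters=[0,0,0,0,1,1,0,1,0,0,0,1,2,0,1,0,0,2,1,1,2,0,0,0,0,1,0,0,1,0,0]
Step 8: insert chi at [4, 17, 20, 25, 28] -> counters=[0,0,0,0,2,1,0,1,0,0,0,1,2,0,1,0,0,3,1,1,3,0,0,0,0,2,0,0,2,0,0]
Step 9: insert chi at [4, 17, 20, 25, 28] -> counters=[0,0,0,0,3,1,0,1,0,0,0,1,2,0,1,0,0,4,1,1,4,0,0,0,0,3,0,0,3,0,0]
Step 10: insert ltv at [11, 12, 17, 18, 20] -> counters=[0,0,0,0,3,1,0,1,0,0,0,2,3,0,1,0,0,5,2,1,5,0,0,0,0,3,0,0,3,0,0]
Step 11: delete chi at [4, 17, 20, 25, 28] -> counters=[0,0,0,0,2,1,0,1,0,0,0,2,3,0,1,0,0,4,2,1,4,0,0,0,0,2,0,0,2,0,0]
Step 12: insert rho at [5, 7, 12, 14, 19] -> counters=[0,0,0,0,2,2,0,2,0,0,0,2,4,0,2,0,0,4,2,2,4,0,0,0,0,2,0,0,2,0,0]
Query rho: check counters[5]=2 counters[7]=2 counters[12]=4 counters[14]=2 counters[19]=2 -> maybe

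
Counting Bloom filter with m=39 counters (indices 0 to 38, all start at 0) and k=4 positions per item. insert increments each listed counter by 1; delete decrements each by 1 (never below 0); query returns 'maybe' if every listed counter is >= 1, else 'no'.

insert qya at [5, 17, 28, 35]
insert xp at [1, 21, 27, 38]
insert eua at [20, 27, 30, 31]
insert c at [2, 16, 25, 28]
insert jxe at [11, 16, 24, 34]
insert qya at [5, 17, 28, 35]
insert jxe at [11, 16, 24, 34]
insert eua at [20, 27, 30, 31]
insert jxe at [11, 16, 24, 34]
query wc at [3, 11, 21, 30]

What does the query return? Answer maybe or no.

Answer: no

Derivation:
Step 1: insert qya at [5, 17, 28, 35] -> counters=[0,0,0,0,0,1,0,0,0,0,0,0,0,0,0,0,0,1,0,0,0,0,0,0,0,0,0,0,1,0,0,0,0,0,0,1,0,0,0]
Step 2: insert xp at [1, 21, 27, 38] -> counters=[0,1,0,0,0,1,0,0,0,0,0,0,0,0,0,0,0,1,0,0,0,1,0,0,0,0,0,1,1,0,0,0,0,0,0,1,0,0,1]
Step 3: insert eua at [20, 27, 30, 31] -> counters=[0,1,0,0,0,1,0,0,0,0,0,0,0,0,0,0,0,1,0,0,1,1,0,0,0,0,0,2,1,0,1,1,0,0,0,1,0,0,1]
Step 4: insert c at [2, 16, 25, 28] -> counters=[0,1,1,0,0,1,0,0,0,0,0,0,0,0,0,0,1,1,0,0,1,1,0,0,0,1,0,2,2,0,1,1,0,0,0,1,0,0,1]
Step 5: insert jxe at [11, 16, 24, 34] -> counters=[0,1,1,0,0,1,0,0,0,0,0,1,0,0,0,0,2,1,0,0,1,1,0,0,1,1,0,2,2,0,1,1,0,0,1,1,0,0,1]
Step 6: insert qya at [5, 17, 28, 35] -> counters=[0,1,1,0,0,2,0,0,0,0,0,1,0,0,0,0,2,2,0,0,1,1,0,0,1,1,0,2,3,0,1,1,0,0,1,2,0,0,1]
Step 7: insert jxe at [11, 16, 24, 34] -> counters=[0,1,1,0,0,2,0,0,0,0,0,2,0,0,0,0,3,2,0,0,1,1,0,0,2,1,0,2,3,0,1,1,0,0,2,2,0,0,1]
Step 8: insert eua at [20, 27, 30, 31] -> counters=[0,1,1,0,0,2,0,0,0,0,0,2,0,0,0,0,3,2,0,0,2,1,0,0,2,1,0,3,3,0,2,2,0,0,2,2,0,0,1]
Step 9: insert jxe at [11, 16, 24, 34] -> counters=[0,1,1,0,0,2,0,0,0,0,0,3,0,0,0,0,4,2,0,0,2,1,0,0,3,1,0,3,3,0,2,2,0,0,3,2,0,0,1]
Query wc: check counters[3]=0 counters[11]=3 counters[21]=1 counters[30]=2 -> no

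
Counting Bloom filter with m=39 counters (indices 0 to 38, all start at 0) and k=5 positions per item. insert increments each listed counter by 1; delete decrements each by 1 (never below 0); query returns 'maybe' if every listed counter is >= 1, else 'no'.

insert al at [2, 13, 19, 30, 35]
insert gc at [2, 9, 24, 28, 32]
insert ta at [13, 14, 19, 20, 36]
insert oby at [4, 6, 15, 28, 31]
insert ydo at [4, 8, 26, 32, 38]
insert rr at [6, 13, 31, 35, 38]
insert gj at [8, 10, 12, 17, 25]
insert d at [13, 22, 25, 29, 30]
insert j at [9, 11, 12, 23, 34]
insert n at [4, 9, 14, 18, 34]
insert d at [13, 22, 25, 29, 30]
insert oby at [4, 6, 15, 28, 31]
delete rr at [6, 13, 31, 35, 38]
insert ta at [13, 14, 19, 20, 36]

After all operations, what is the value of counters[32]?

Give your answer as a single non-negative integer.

Step 1: insert al at [2, 13, 19, 30, 35] -> counters=[0,0,1,0,0,0,0,0,0,0,0,0,0,1,0,0,0,0,0,1,0,0,0,0,0,0,0,0,0,0,1,0,0,0,0,1,0,0,0]
Step 2: insert gc at [2, 9, 24, 28, 32] -> counters=[0,0,2,0,0,0,0,0,0,1,0,0,0,1,0,0,0,0,0,1,0,0,0,0,1,0,0,0,1,0,1,0,1,0,0,1,0,0,0]
Step 3: insert ta at [13, 14, 19, 20, 36] -> counters=[0,0,2,0,0,0,0,0,0,1,0,0,0,2,1,0,0,0,0,2,1,0,0,0,1,0,0,0,1,0,1,0,1,0,0,1,1,0,0]
Step 4: insert oby at [4, 6, 15, 28, 31] -> counters=[0,0,2,0,1,0,1,0,0,1,0,0,0,2,1,1,0,0,0,2,1,0,0,0,1,0,0,0,2,0,1,1,1,0,0,1,1,0,0]
Step 5: insert ydo at [4, 8, 26, 32, 38] -> counters=[0,0,2,0,2,0,1,0,1,1,0,0,0,2,1,1,0,0,0,2,1,0,0,0,1,0,1,0,2,0,1,1,2,0,0,1,1,0,1]
Step 6: insert rr at [6, 13, 31, 35, 38] -> counters=[0,0,2,0,2,0,2,0,1,1,0,0,0,3,1,1,0,0,0,2,1,0,0,0,1,0,1,0,2,0,1,2,2,0,0,2,1,0,2]
Step 7: insert gj at [8, 10, 12, 17, 25] -> counters=[0,0,2,0,2,0,2,0,2,1,1,0,1,3,1,1,0,1,0,2,1,0,0,0,1,1,1,0,2,0,1,2,2,0,0,2,1,0,2]
Step 8: insert d at [13, 22, 25, 29, 30] -> counters=[0,0,2,0,2,0,2,0,2,1,1,0,1,4,1,1,0,1,0,2,1,0,1,0,1,2,1,0,2,1,2,2,2,0,0,2,1,0,2]
Step 9: insert j at [9, 11, 12, 23, 34] -> counters=[0,0,2,0,2,0,2,0,2,2,1,1,2,4,1,1,0,1,0,2,1,0,1,1,1,2,1,0,2,1,2,2,2,0,1,2,1,0,2]
Step 10: insert n at [4, 9, 14, 18, 34] -> counters=[0,0,2,0,3,0,2,0,2,3,1,1,2,4,2,1,0,1,1,2,1,0,1,1,1,2,1,0,2,1,2,2,2,0,2,2,1,0,2]
Step 11: insert d at [13, 22, 25, 29, 30] -> counters=[0,0,2,0,3,0,2,0,2,3,1,1,2,5,2,1,0,1,1,2,1,0,2,1,1,3,1,0,2,2,3,2,2,0,2,2,1,0,2]
Step 12: insert oby at [4, 6, 15, 28, 31] -> counters=[0,0,2,0,4,0,3,0,2,3,1,1,2,5,2,2,0,1,1,2,1,0,2,1,1,3,1,0,3,2,3,3,2,0,2,2,1,0,2]
Step 13: delete rr at [6, 13, 31, 35, 38] -> counters=[0,0,2,0,4,0,2,0,2,3,1,1,2,4,2,2,0,1,1,2,1,0,2,1,1,3,1,0,3,2,3,2,2,0,2,1,1,0,1]
Step 14: insert ta at [13, 14, 19, 20, 36] -> counters=[0,0,2,0,4,0,2,0,2,3,1,1,2,5,3,2,0,1,1,3,2,0,2,1,1,3,1,0,3,2,3,2,2,0,2,1,2,0,1]
Final counters=[0,0,2,0,4,0,2,0,2,3,1,1,2,5,3,2,0,1,1,3,2,0,2,1,1,3,1,0,3,2,3,2,2,0,2,1,2,0,1] -> counters[32]=2

Answer: 2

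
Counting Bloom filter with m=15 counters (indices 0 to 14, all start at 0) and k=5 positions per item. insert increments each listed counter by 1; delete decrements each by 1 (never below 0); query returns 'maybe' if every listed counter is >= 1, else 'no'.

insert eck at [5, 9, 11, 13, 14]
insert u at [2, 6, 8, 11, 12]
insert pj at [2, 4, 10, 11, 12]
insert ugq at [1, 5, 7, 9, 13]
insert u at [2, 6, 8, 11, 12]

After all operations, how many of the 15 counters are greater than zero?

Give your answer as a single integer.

Answer: 13

Derivation:
Step 1: insert eck at [5, 9, 11, 13, 14] -> counters=[0,0,0,0,0,1,0,0,0,1,0,1,0,1,1]
Step 2: insert u at [2, 6, 8, 11, 12] -> counters=[0,0,1,0,0,1,1,0,1,1,0,2,1,1,1]
Step 3: insert pj at [2, 4, 10, 11, 12] -> counters=[0,0,2,0,1,1,1,0,1,1,1,3,2,1,1]
Step 4: insert ugq at [1, 5, 7, 9, 13] -> counters=[0,1,2,0,1,2,1,1,1,2,1,3,2,2,1]
Step 5: insert u at [2, 6, 8, 11, 12] -> counters=[0,1,3,0,1,2,2,1,2,2,1,4,3,2,1]
Final counters=[0,1,3,0,1,2,2,1,2,2,1,4,3,2,1] -> 13 nonzero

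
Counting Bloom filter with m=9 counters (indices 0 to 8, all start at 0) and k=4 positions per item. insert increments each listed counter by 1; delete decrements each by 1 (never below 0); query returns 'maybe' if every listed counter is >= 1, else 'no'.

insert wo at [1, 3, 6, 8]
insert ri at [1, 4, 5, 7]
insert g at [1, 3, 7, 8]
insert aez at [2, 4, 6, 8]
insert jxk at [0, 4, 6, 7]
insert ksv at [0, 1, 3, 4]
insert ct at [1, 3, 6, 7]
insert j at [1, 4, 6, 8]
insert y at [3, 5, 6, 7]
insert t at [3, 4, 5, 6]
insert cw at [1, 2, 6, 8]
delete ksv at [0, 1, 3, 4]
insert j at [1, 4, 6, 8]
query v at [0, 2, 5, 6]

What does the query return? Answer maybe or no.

Answer: maybe

Derivation:
Step 1: insert wo at [1, 3, 6, 8] -> counters=[0,1,0,1,0,0,1,0,1]
Step 2: insert ri at [1, 4, 5, 7] -> counters=[0,2,0,1,1,1,1,1,1]
Step 3: insert g at [1, 3, 7, 8] -> counters=[0,3,0,2,1,1,1,2,2]
Step 4: insert aez at [2, 4, 6, 8] -> counters=[0,3,1,2,2,1,2,2,3]
Step 5: insert jxk at [0, 4, 6, 7] -> counters=[1,3,1,2,3,1,3,3,3]
Step 6: insert ksv at [0, 1, 3, 4] -> counters=[2,4,1,3,4,1,3,3,3]
Step 7: insert ct at [1, 3, 6, 7] -> counters=[2,5,1,4,4,1,4,4,3]
Step 8: insert j at [1, 4, 6, 8] -> counters=[2,6,1,4,5,1,5,4,4]
Step 9: insert y at [3, 5, 6, 7] -> counters=[2,6,1,5,5,2,6,5,4]
Step 10: insert t at [3, 4, 5, 6] -> counters=[2,6,1,6,6,3,7,5,4]
Step 11: insert cw at [1, 2, 6, 8] -> counters=[2,7,2,6,6,3,8,5,5]
Step 12: delete ksv at [0, 1, 3, 4] -> counters=[1,6,2,5,5,3,8,5,5]
Step 13: insert j at [1, 4, 6, 8] -> counters=[1,7,2,5,6,3,9,5,6]
Query v: check counters[0]=1 counters[2]=2 counters[5]=3 counters[6]=9 -> maybe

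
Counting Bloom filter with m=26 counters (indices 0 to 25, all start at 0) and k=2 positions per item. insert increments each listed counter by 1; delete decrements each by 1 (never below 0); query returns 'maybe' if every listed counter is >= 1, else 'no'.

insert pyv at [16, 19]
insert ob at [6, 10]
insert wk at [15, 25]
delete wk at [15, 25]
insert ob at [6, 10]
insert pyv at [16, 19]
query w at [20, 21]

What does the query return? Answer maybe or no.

Step 1: insert pyv at [16, 19] -> counters=[0,0,0,0,0,0,0,0,0,0,0,0,0,0,0,0,1,0,0,1,0,0,0,0,0,0]
Step 2: insert ob at [6, 10] -> counters=[0,0,0,0,0,0,1,0,0,0,1,0,0,0,0,0,1,0,0,1,0,0,0,0,0,0]
Step 3: insert wk at [15, 25] -> counters=[0,0,0,0,0,0,1,0,0,0,1,0,0,0,0,1,1,0,0,1,0,0,0,0,0,1]
Step 4: delete wk at [15, 25] -> counters=[0,0,0,0,0,0,1,0,0,0,1,0,0,0,0,0,1,0,0,1,0,0,0,0,0,0]
Step 5: insert ob at [6, 10] -> counters=[0,0,0,0,0,0,2,0,0,0,2,0,0,0,0,0,1,0,0,1,0,0,0,0,0,0]
Step 6: insert pyv at [16, 19] -> counters=[0,0,0,0,0,0,2,0,0,0,2,0,0,0,0,0,2,0,0,2,0,0,0,0,0,0]
Query w: check counters[20]=0 counters[21]=0 -> no

Answer: no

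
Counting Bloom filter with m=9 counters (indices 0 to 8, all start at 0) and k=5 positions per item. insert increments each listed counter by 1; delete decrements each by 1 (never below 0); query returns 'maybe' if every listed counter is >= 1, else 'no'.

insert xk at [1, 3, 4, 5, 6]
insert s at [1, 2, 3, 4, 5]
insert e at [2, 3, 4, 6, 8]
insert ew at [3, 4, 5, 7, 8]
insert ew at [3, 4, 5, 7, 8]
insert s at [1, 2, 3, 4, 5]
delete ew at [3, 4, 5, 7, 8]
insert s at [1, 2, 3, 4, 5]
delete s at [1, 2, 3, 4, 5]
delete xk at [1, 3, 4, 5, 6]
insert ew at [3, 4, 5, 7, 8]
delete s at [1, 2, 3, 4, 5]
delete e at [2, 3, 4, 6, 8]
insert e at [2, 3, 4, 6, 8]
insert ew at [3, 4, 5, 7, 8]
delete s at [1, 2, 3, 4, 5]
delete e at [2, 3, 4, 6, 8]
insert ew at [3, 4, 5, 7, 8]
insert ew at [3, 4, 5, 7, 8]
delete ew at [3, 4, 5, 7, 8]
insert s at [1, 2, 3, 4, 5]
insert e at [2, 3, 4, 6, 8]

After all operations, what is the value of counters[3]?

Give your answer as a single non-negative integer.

Step 1: insert xk at [1, 3, 4, 5, 6] -> counters=[0,1,0,1,1,1,1,0,0]
Step 2: insert s at [1, 2, 3, 4, 5] -> counters=[0,2,1,2,2,2,1,0,0]
Step 3: insert e at [2, 3, 4, 6, 8] -> counters=[0,2,2,3,3,2,2,0,1]
Step 4: insert ew at [3, 4, 5, 7, 8] -> counters=[0,2,2,4,4,3,2,1,2]
Step 5: insert ew at [3, 4, 5, 7, 8] -> counters=[0,2,2,5,5,4,2,2,3]
Step 6: insert s at [1, 2, 3, 4, 5] -> counters=[0,3,3,6,6,5,2,2,3]
Step 7: delete ew at [3, 4, 5, 7, 8] -> counters=[0,3,3,5,5,4,2,1,2]
Step 8: insert s at [1, 2, 3, 4, 5] -> counters=[0,4,4,6,6,5,2,1,2]
Step 9: delete s at [1, 2, 3, 4, 5] -> counters=[0,3,3,5,5,4,2,1,2]
Step 10: delete xk at [1, 3, 4, 5, 6] -> counters=[0,2,3,4,4,3,1,1,2]
Step 11: insert ew at [3, 4, 5, 7, 8] -> counters=[0,2,3,5,5,4,1,2,3]
Step 12: delete s at [1, 2, 3, 4, 5] -> counters=[0,1,2,4,4,3,1,2,3]
Step 13: delete e at [2, 3, 4, 6, 8] -> counters=[0,1,1,3,3,3,0,2,2]
Step 14: insert e at [2, 3, 4, 6, 8] -> counters=[0,1,2,4,4,3,1,2,3]
Step 15: insert ew at [3, 4, 5, 7, 8] -> counters=[0,1,2,5,5,4,1,3,4]
Step 16: delete s at [1, 2, 3, 4, 5] -> counters=[0,0,1,4,4,3,1,3,4]
Step 17: delete e at [2, 3, 4, 6, 8] -> counters=[0,0,0,3,3,3,0,3,3]
Step 18: insert ew at [3, 4, 5, 7, 8] -> counters=[0,0,0,4,4,4,0,4,4]
Step 19: insert ew at [3, 4, 5, 7, 8] -> counters=[0,0,0,5,5,5,0,5,5]
Step 20: delete ew at [3, 4, 5, 7, 8] -> counters=[0,0,0,4,4,4,0,4,4]
Step 21: insert s at [1, 2, 3, 4, 5] -> counters=[0,1,1,5,5,5,0,4,4]
Step 22: insert e at [2, 3, 4, 6, 8] -> counters=[0,1,2,6,6,5,1,4,5]
Final counters=[0,1,2,6,6,5,1,4,5] -> counters[3]=6

Answer: 6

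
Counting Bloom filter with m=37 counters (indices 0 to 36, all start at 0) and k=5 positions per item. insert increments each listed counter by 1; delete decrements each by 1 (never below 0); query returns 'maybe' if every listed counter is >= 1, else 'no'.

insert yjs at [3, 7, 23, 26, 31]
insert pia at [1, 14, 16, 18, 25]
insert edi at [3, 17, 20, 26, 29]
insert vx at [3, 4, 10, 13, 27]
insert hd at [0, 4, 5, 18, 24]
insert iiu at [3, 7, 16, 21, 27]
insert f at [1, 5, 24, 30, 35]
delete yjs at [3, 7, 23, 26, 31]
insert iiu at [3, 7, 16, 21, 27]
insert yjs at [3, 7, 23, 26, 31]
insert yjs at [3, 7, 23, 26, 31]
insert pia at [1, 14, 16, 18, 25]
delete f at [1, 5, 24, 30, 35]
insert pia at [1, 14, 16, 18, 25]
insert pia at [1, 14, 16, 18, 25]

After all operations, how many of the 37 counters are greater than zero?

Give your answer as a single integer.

Step 1: insert yjs at [3, 7, 23, 26, 31] -> counters=[0,0,0,1,0,0,0,1,0,0,0,0,0,0,0,0,0,0,0,0,0,0,0,1,0,0,1,0,0,0,0,1,0,0,0,0,0]
Step 2: insert pia at [1, 14, 16, 18, 25] -> counters=[0,1,0,1,0,0,0,1,0,0,0,0,0,0,1,0,1,0,1,0,0,0,0,1,0,1,1,0,0,0,0,1,0,0,0,0,0]
Step 3: insert edi at [3, 17, 20, 26, 29] -> counters=[0,1,0,2,0,0,0,1,0,0,0,0,0,0,1,0,1,1,1,0,1,0,0,1,0,1,2,0,0,1,0,1,0,0,0,0,0]
Step 4: insert vx at [3, 4, 10, 13, 27] -> counters=[0,1,0,3,1,0,0,1,0,0,1,0,0,1,1,0,1,1,1,0,1,0,0,1,0,1,2,1,0,1,0,1,0,0,0,0,0]
Step 5: insert hd at [0, 4, 5, 18, 24] -> counters=[1,1,0,3,2,1,0,1,0,0,1,0,0,1,1,0,1,1,2,0,1,0,0,1,1,1,2,1,0,1,0,1,0,0,0,0,0]
Step 6: insert iiu at [3, 7, 16, 21, 27] -> counters=[1,1,0,4,2,1,0,2,0,0,1,0,0,1,1,0,2,1,2,0,1,1,0,1,1,1,2,2,0,1,0,1,0,0,0,0,0]
Step 7: insert f at [1, 5, 24, 30, 35] -> counters=[1,2,0,4,2,2,0,2,0,0,1,0,0,1,1,0,2,1,2,0,1,1,0,1,2,1,2,2,0,1,1,1,0,0,0,1,0]
Step 8: delete yjs at [3, 7, 23, 26, 31] -> counters=[1,2,0,3,2,2,0,1,0,0,1,0,0,1,1,0,2,1,2,0,1,1,0,0,2,1,1,2,0,1,1,0,0,0,0,1,0]
Step 9: insert iiu at [3, 7, 16, 21, 27] -> counters=[1,2,0,4,2,2,0,2,0,0,1,0,0,1,1,0,3,1,2,0,1,2,0,0,2,1,1,3,0,1,1,0,0,0,0,1,0]
Step 10: insert yjs at [3, 7, 23, 26, 31] -> counters=[1,2,0,5,2,2,0,3,0,0,1,0,0,1,1,0,3,1,2,0,1,2,0,1,2,1,2,3,0,1,1,1,0,0,0,1,0]
Step 11: insert yjs at [3, 7, 23, 26, 31] -> counters=[1,2,0,6,2,2,0,4,0,0,1,0,0,1,1,0,3,1,2,0,1,2,0,2,2,1,3,3,0,1,1,2,0,0,0,1,0]
Step 12: insert pia at [1, 14, 16, 18, 25] -> counters=[1,3,0,6,2,2,0,4,0,0,1,0,0,1,2,0,4,1,3,0,1,2,0,2,2,2,3,3,0,1,1,2,0,0,0,1,0]
Step 13: delete f at [1, 5, 24, 30, 35] -> counters=[1,2,0,6,2,1,0,4,0,0,1,0,0,1,2,0,4,1,3,0,1,2,0,2,1,2,3,3,0,1,0,2,0,0,0,0,0]
Step 14: insert pia at [1, 14, 16, 18, 25] -> counters=[1,3,0,6,2,1,0,4,0,0,1,0,0,1,3,0,5,1,4,0,1,2,0,2,1,3,3,3,0,1,0,2,0,0,0,0,0]
Step 15: insert pia at [1, 14, 16, 18, 25] -> counters=[1,4,0,6,2,1,0,4,0,0,1,0,0,1,4,0,6,1,5,0,1,2,0,2,1,4,3,3,0,1,0,2,0,0,0,0,0]
Final counters=[1,4,0,6,2,1,0,4,0,0,1,0,0,1,4,0,6,1,5,0,1,2,0,2,1,4,3,3,0,1,0,2,0,0,0,0,0] -> 21 nonzero

Answer: 21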